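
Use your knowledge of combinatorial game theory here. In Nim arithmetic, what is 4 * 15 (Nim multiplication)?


Nim multiplication is bilinear over XOR: (u XOR v) * w = (u*w) XOR (v*w).
So we split each operand into its bit components and XOR the pairwise Nim products.
4 = 4 (as XOR of powers of 2).
15 = 1 + 2 + 4 + 8 (as XOR of powers of 2).
Using the standard Nim-product table on single bits:
  2*2 = 3,   2*4 = 8,   2*8 = 12,
  4*4 = 6,   4*8 = 11,  8*8 = 13,
and  1*x = x (identity), k*l = l*k (commutative).
Pairwise Nim products:
  4 * 1 = 4
  4 * 2 = 8
  4 * 4 = 6
  4 * 8 = 11
XOR them: 4 XOR 8 XOR 6 XOR 11 = 1.
Result: 4 * 15 = 1 (in Nim).

1


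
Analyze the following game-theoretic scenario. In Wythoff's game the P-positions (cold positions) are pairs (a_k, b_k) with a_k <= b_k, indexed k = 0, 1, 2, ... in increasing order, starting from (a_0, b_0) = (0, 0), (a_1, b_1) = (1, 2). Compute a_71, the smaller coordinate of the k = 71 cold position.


By Wythoff's theorem, a_k = floor(k * phi) and b_k = floor(k * phi^2) = a_k + k, where phi = (1 + sqrt(5))/2 is the golden ratio.
phi = (1 + sqrt(5))/2 = 1.618034
k = 71
k * phi = 71 * 1.618034 = 114.880413
a_71 = floor(k * phi) = 114

114


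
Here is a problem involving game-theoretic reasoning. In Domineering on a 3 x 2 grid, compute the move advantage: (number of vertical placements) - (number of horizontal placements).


Board is 3 x 2 (rows x cols).
Left (vertical) placements: (rows-1) * cols = 2 * 2 = 4
Right (horizontal) placements: rows * (cols-1) = 3 * 1 = 3
Advantage = Left - Right = 4 - 3 = 1

1


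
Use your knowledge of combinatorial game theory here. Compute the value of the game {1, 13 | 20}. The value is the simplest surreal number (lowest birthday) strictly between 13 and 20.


Left options: {1, 13}, max = 13
Right options: {20}, min = 20
All options are numbers and max(Left) < min(Right), so by the simplicity theorem the value is the simplest (earliest-born) number strictly between 13 and 20.
Integers 14 through 19 all lie strictly between 13 and 20.
Among integers, the simplest (lowest birthday = smallest |n|; 0 is born on day 0, +-n on day n) is 14.
No non-integer in the interval can be simpler: if x is a non-integer in the interval, then floor(x) or ceil(x) also lies in the interval (the interval contains an integer), and both are proper prefixes of x's sign expansion, i.e. born earlier. So the game value is 14.
Game value = 14

14


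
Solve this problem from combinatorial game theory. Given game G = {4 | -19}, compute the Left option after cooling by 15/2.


Original game: {4 | -19} (a switch {a | b} with a > b).
Cooling by t (for t below the temperature (a - b)/2 = 23/2) taxes each move by t: {a | b} cooled by t is {a - t | b + t}.
Cooling amount: t = 15/2
Cooled Left option: 4 - 15/2 = -7/2
Cooled Right option: -19 + 15/2 = -23/2
Cooled game: {-7/2 | -23/2}
Left option = -7/2

-7/2


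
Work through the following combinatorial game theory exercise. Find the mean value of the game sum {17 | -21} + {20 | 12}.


G1 = {17 | -21}, G2 = {20 | 12}
Each is a switch {a | b} with numbers a > b; its mean value is (a + b)/2, and mean value is additive over game sums: m(G1 + G2) = m(G1) + m(G2).
Mean of G1 = (17 + (-21))/2 = -4/2 = -2
Mean of G2 = (20 + (12))/2 = 32/2 = 16
Mean of G1 + G2 = -2 + 16 = 14

14


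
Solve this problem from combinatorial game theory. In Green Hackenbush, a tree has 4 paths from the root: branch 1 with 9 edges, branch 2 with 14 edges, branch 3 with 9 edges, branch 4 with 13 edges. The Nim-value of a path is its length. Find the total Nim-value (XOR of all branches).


The tree has 4 branches from the ground vertex.
In Green Hackenbush, the Nim-value of a simple path of length k is k.
Branch 1: length 9, Nim-value = 9
Branch 2: length 14, Nim-value = 14
Branch 3: length 9, Nim-value = 9
Branch 4: length 13, Nim-value = 13
Total Nim-value = XOR of all branch values:
0 XOR 9 = 9
9 XOR 14 = 7
7 XOR 9 = 14
14 XOR 13 = 3
Nim-value of the tree = 3

3


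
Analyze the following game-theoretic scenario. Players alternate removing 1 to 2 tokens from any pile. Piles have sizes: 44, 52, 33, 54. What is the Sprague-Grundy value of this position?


Subtraction set: {1, 2}
For this subtraction set, G(n) = n mod 3 (period = max + 1 = 3).
Pile 1 (size 44): G(44) = 44 mod 3 = 2
Pile 2 (size 52): G(52) = 52 mod 3 = 1
Pile 3 (size 33): G(33) = 33 mod 3 = 0
Pile 4 (size 54): G(54) = 54 mod 3 = 0
Total Grundy value = XOR of all: 2 XOR 1 XOR 0 XOR 0 = 3

3


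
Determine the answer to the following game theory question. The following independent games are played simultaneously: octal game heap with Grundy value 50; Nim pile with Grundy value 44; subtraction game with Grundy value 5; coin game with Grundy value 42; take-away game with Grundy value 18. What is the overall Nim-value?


By the Sprague-Grundy theorem, the Grundy value of a sum of games is the XOR of individual Grundy values.
octal game heap: Grundy value = 50. Running XOR: 0 XOR 50 = 50
Nim pile: Grundy value = 44. Running XOR: 50 XOR 44 = 30
subtraction game: Grundy value = 5. Running XOR: 30 XOR 5 = 27
coin game: Grundy value = 42. Running XOR: 27 XOR 42 = 49
take-away game: Grundy value = 18. Running XOR: 49 XOR 18 = 35
The combined Grundy value is 35.

35


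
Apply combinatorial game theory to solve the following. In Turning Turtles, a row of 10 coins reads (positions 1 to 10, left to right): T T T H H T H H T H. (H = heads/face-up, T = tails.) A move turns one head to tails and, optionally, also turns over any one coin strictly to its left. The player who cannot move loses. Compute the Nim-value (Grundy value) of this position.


Coins: T T T H H T H H T H
Key fact: a single head at position k behaves exactly like a Nim heap of size k (turning it to T and optionally flipping a coin at j < k corresponds to moving the heap from k to j, or to 0), and heads combine as a disjunctive sum (two heads at the same place would cancel, matching j XOR j = 0). So the Nim-value is the XOR of the 1-indexed positions of the heads.
Face-up positions (1-indexed): [4, 5, 7, 8, 10]
XOR 0 with 4: 0 XOR 4 = 4
XOR 4 with 5: 4 XOR 5 = 1
XOR 1 with 7: 1 XOR 7 = 6
XOR 6 with 8: 6 XOR 8 = 14
XOR 14 with 10: 14 XOR 10 = 4
Nim-value = 4

4


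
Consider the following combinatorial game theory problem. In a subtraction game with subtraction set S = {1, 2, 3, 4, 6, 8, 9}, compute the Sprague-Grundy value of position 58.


The subtraction set is S = {1, 2, 3, 4, 6, 8, 9}.
G(k) = mex{ G(k - s) : s in S, s <= k }. We compute iteratively: G(0) = 0.
G(1) = mex({0}) = 1
G(2) = mex({0, 1}) = 2
G(3) = mex({0, 1, 2}) = 3
G(4) = mex({0, 1, 2, 3}) = 4
G(5) = mex({1, 2, 3, 4}) = 0
G(6) = mex({0, 2, 3, 4}) = 1
G(7) = mex({0, 1, 3, 4}) = 2
G(8) = mex({0, 1, 2, 4}) = 3
G(9) = mex({0, 1, 2, 3}) = 4
G(10) = mex({1, 2, 3, 4}) = 0
G(11) = mex({0, 2, 3, 4}) = 1
G(12) = mex({0, 1, 3, 4}) = 2
G(13) = mex({0, 1, 2, 4}) = 3
Observe that G(5)..G(13) = 0, 1, 2, 3, 4, 0, 1, 2, 3 repeats G(0)..G(8) = 0, 1, 2, 3, 4, 0, 1, 2, 3.
For k >= max(S) = 9, G(k) is determined by the previous 9 values G(k-9)..G(k-1); a window of 9 consecutive values has recurred shifted by 5, so by induction G(k + 5) = G(k) for all k >= 0: the sequence is periodic from the start with period 5.
One period: G(0..4) = 0, 1, 2, 3, 4.
58 mod 5 = 3, so G(58) = G(3) = 3.

3


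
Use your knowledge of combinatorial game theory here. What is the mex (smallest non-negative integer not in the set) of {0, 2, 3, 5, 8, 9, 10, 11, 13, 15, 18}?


Set = {0, 2, 3, 5, 8, 9, 10, 11, 13, 15, 18}
0 is in the set.
1 is NOT in the set. This is the mex.
mex = 1

1


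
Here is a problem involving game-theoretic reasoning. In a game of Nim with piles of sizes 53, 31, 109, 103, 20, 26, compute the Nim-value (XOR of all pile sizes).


We need the XOR (exclusive or) of all pile sizes.
After XOR-ing pile 1 (size 53): 0 XOR 53 = 53
After XOR-ing pile 2 (size 31): 53 XOR 31 = 42
After XOR-ing pile 3 (size 109): 42 XOR 109 = 71
After XOR-ing pile 4 (size 103): 71 XOR 103 = 32
After XOR-ing pile 5 (size 20): 32 XOR 20 = 52
After XOR-ing pile 6 (size 26): 52 XOR 26 = 46
The Nim-value of this position is 46.

46


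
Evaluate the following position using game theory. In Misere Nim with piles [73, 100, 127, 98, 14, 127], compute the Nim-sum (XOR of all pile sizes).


We need the XOR (exclusive or) of all pile sizes.
After XOR-ing pile 1 (size 73): 0 XOR 73 = 73
After XOR-ing pile 2 (size 100): 73 XOR 100 = 45
After XOR-ing pile 3 (size 127): 45 XOR 127 = 82
After XOR-ing pile 4 (size 98): 82 XOR 98 = 48
After XOR-ing pile 5 (size 14): 48 XOR 14 = 62
After XOR-ing pile 6 (size 127): 62 XOR 127 = 65
The Nim-value of this position is 65.

65


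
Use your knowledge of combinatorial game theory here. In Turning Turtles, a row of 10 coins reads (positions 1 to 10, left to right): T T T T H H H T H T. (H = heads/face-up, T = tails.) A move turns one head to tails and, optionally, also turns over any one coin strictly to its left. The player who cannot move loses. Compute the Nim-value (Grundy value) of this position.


Coins: T T T T H H H T H T
Key fact: a single head at position k behaves exactly like a Nim heap of size k (turning it to T and optionally flipping a coin at j < k corresponds to moving the heap from k to j, or to 0), and heads combine as a disjunctive sum (two heads at the same place would cancel, matching j XOR j = 0). So the Nim-value is the XOR of the 1-indexed positions of the heads.
Face-up positions (1-indexed): [5, 6, 7, 9]
XOR 0 with 5: 0 XOR 5 = 5
XOR 5 with 6: 5 XOR 6 = 3
XOR 3 with 7: 3 XOR 7 = 4
XOR 4 with 9: 4 XOR 9 = 13
Nim-value = 13

13


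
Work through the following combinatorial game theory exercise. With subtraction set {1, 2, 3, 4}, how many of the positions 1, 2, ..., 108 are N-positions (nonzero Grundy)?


Subtraction set S = {1, 2, 3, 4}, so G(n) = n mod 5.
G(n) = 0 when n is a multiple of 5.
Multiples of 5 in [1, 108]: 21
N-positions (nonzero Grundy) = 108 - 21 = 87

87


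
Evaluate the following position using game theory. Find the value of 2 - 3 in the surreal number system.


x = 2, y = 3
x - y = 2 - 3 = -1

-1


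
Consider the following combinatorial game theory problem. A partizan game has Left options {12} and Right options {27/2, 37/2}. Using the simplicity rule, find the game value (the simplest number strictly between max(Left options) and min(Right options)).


Left options: {12}, max = 12
Right options: {27/2, 37/2}, min = 27/2
All options are numbers and max(Left) < min(Right), so by the simplicity theorem the value is the simplest (earliest-born) number strictly between 12 and 27/2.
The only integer strictly between 12 and 27/2 is 13.
No non-integer in the interval can be simpler: if x is a non-integer in the interval, then floor(x) or ceil(x) also lies in the interval (the interval contains an integer), and both are proper prefixes of x's sign expansion, i.e. born earlier. So the game value is 13.
Game value = 13

13


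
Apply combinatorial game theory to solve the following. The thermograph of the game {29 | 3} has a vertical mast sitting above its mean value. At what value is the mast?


Game = {29 | 3}, a switch {a | b} with numbers a > b.
Its thermograph has left wall a - t and right wall b + t, which meet at t = (a - b)/2, where both equal (a + b)/2. So the mast (mean value) is at (a + b)/2.
Mean = (29 + (3))/2 = 32/2 = 16

16


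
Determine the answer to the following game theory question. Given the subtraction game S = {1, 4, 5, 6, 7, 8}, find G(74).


The subtraction set is S = {1, 4, 5, 6, 7, 8}.
G(k) = mex{ G(k - s) : s in S, s <= k }. We compute iteratively: G(0) = 0.
G(1) = mex({0}) = 1
G(2) = mex({1}) = 0
G(3) = mex({0}) = 1
G(4) = mex({0, 1}) = 2
G(5) = mex({0, 1, 2}) = 3
G(6) = mex({0, 1, 3}) = 2
G(7) = mex({0, 1, 2}) = 3
G(8) = mex({0, 1, 2, 3}) = 4
G(9) = mex({0, 1, 2, 3, 4}) = 5
G(10) = mex({0, 1, 2, 3, 5}) = 4
G(11) = mex({1, 2, 3, 4}) = 0
G(12) = mex({0, 2, 3, 4}) = 1
G(13) = mex({1, 2, 3, 4, 5}) = 0
G(14) = mex({0, 2, 3, 4, 5}) = 1
G(15) = mex({0, 1, 3, 4, 5}) = 2
G(16) = mex({0, 1, 2, 4, 5}) = 3
G(17) = mex({0, 1, 3, 4, 5}) = 2
G(18) = mex({0, 1, 2, 4}) = 3
Observe that G(11)..G(18) = 0, 1, 0, 1, 2, 3, 2, 3 repeats G(0)..G(7) = 0, 1, 0, 1, 2, 3, 2, 3.
For k >= max(S) = 8, G(k) is determined by the previous 8 values G(k-8)..G(k-1); a window of 8 consecutive values has recurred shifted by 11, so by induction G(k + 11) = G(k) for all k >= 0: the sequence is periodic from the start with period 11.
One period: G(0..10) = 0, 1, 0, 1, 2, 3, 2, 3, 4, 5, 4.
74 mod 11 = 8, so G(74) = G(8) = 4.

4


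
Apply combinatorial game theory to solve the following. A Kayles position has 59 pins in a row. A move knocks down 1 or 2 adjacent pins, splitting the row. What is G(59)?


Kayles: a move removes 1 or 2 adjacent pins from a contiguous row.
Removing pins from a row of k leaves two independent rows (a, b) with a + b = k - 1 (one pin) or a + b = k - 2 (two pins); an end removal gives a = 0.
By Sprague-Grundy, G(k) = mex{ G(a) XOR G(b) } over all these splits. G(0) = 0.
G(1): splits (0,0):0^0=0 -> mex({0}) = 1
G(2): splits (0,1):0^1=1 (0,0):0^0=0 -> mex({0, 1}) = 2
G(3): splits (0,2):0^2=2 (1,1):1^1=0 (0,1):0^1=1 -> mex({0, 1, 2}) = 3
G(4): splits (0,3):0^3=3 (1,2):1^2=3 (0,2):0^2=2 (1,1):1^1=0 -> mex({0, 2, 3}) = 1
G(5): splits (0,4):0^1=1 (1,3):1^3=2 (2,2):2^2=0 (0,3):0^3=3 (1,2):1^2=3 -> mex({0, 1, 2, 3}) = 4
G(6) = mex({0, 1, 2, 4}) = 3
G(7) = mex({0, 1, 3, 4, 5}) = 2
G(8) = mex({0, 2, 3, 5, 6}) = 1
G(9) = mex({0, 1, 2, 3, 6, 7}) = 4
G(10) = mex({0, 1, 3, 4, 5, 7}) = 2
G(11) = mex({0, 1, 2, 3, 4, 5}) = 6
G(12) = mex({0, 1, 2, 3, 5, 6, 7}) = 4
G(13) = mex({0, 2, 3, 4, 6, 7}) = 1
G(14) = mex({0, 1, 4, 5, 6, 7}) = 2
G(15) = mex({0, 1, 2, 3, 4, 5, 6}) = 7
G(16) = mex({0, 2, 3, 5, 6, 7}) = 1
G(17) = mex({0, 1, 2, 3, 5, 6, 7}) = 4
G(18) = mex({0, 1, 2, 4, 5, 6}) = 3
G(19) = mex({0, 1, 3, 4, 5, 7}) = 2
G(20) = mex({0, 2, 3, 4, 5, 6, 7}) = 1
G(21) = mex({0, 1, 2, 3, 5, 6, 7}) = 4
G(22) = mex({0, 1, 2, 3, 4, 5, 7}) = 6
G(23) = mex({0, 1, 2, 3, 4, 5, 6}) = 7
G(24) = mex({0, 1, 2, 3, 5, 6, 7}) = 4
G(25) = mex({0, 2, 3, 4, 6, 7}) = 1
G(26) = mex({0, 1, 3, 4, 5, 6, 7}) = 2
G(27) = mex({0, 1, 2, 3, 4, 5, 6, 7}) = 8
G(28) = mex({0, 1, 2, 3, 4, 6, 7, 8}) = 5
G(29) = mex({0, 1, 2, 3, 5, 6, 7, 8, 9}) = 4
G(30) = mex({0, 1, 2, 3, 4, 5, 6, 9, 10}) = 7
G(31) = mex({0, 1, 3, 4, 5, 7, 10, 11}) = 2
G(32) = mex({0, 2, 3, 4, 5, 6, 7, 9, 11}) = 1
G(33) = mex({0, 1, 2, 3, 4, 5, 6, 7, 9, 12}) = 8
G(34) = mex({0, 1, 2, 3, 4, 5, 7, 8, 11, 12}) = 6
G(35) = mex({0, 1, 2, 3, 4, 5, 6, 8, 9, 10, 11}) = 7
G(36) = mex({0, 1, 2, 3, 5, 6, 7, 9, 10}) = 4
G(37) = mex({0, 2, 3, 4, 6, 7, 9, 10, 11, 12}) = 1
G(38) = mex({0, 1, 3, 4, 5, 6, 7, 9, 10, 11, 12}) = 2
G(39) = mex({0, 1, 2, 4, 5, 6, 7, 9, 10, 12, 14}) = 3
G(40) = mex({0, 2, 3, 4, 6, 7, 11, 12, 14}) = 1
G(41) = mex({0, 1, 2, 3, 5, 6, 7, 9, 10, 11, 12}) = 4
G(42) = mex({0, 1, 2, 3, 4, 5, 6, 9, 10}) = 7
G(43) = mex({0, 1, 3, 4, 5, 7, 9, 10, 12, 15}) = 2
G(44) = mex({0, 2, 3, 4, 5, 6, 7, 9, 10, 12, 15}) = 1
G(45) = mex({0, 1, 2, 3, 4, 5, 6, 7, 9, 10, 12, 14}) = 8
G(46) = mex({0, 1, 3, 4, 5, 7, 8, 11, 12, 14}) = 2
G(47) = mex({0, 1, 2, 3, 4, 5, 6, 8, 9, 10, 11, 12}) = 7
G(48) = mex({0, 1, 2, 3, 5, 6, 7, 9, 10}) = 4
G(49) = mex({0, 2, 3, 4, 6, 7, 9, 10, 11, 12, 15}) = 1
G(50) = mex({0, 1, 4, 5, 6, 7, 9, 11, 12, 14, 15}) = 2
G(51) = mex({0, 1, 2, 3, 4, 5, 6, 7, 9, 12, 14, 15}) = 8
G(52) = mex({0, 2, 3, 4, 5, 6, 7, 8, 11, 12, 15}) = 1
G(53) = mex({0, 1, 2, 3, 5, 6, 7, 8, 9, 10, 11, 12}) = 4
G(54) = mex({0, 1, 2, 3, 4, 5, 6, 9, 10}) = 7
G(55) = mex({0, 1, 3, 4, 5, 7, 9, 10, 11, 12}) = 2
G(56) = mex({0, 2, 3, 4, 5, 6, 7, 9, 10, 11, 12, 13, 14}) = 1
G(57) = mex({0, 1, 2, 3, 5, 6, 7, 9, 10, 12, 13, 14, 15}) = 4
G(58) = mex({0, 1, 3, 4, 5, 7, 11, 12, 14, 15}) = 2
G(59) = mex({0, 1, 2, 3, 4, 5, 6, 9, 10, 11, 12, 15}) = 7
Therefore G(59) = 7.

7


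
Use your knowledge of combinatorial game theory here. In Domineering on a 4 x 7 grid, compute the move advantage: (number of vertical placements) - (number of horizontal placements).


Board is 4 x 7 (rows x cols).
Left (vertical) placements: (rows-1) * cols = 3 * 7 = 21
Right (horizontal) placements: rows * (cols-1) = 4 * 6 = 24
Advantage = Left - Right = 21 - 24 = -3

-3


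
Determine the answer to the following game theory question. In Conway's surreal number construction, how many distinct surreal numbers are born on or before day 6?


Day 0: {|} = 0 is born. Count = 1.
Day n: the number of surreal numbers born by day n is 2^(n+1) - 1.
By day 0: 2^1 - 1 = 1
By day 1: 2^2 - 1 = 3
By day 2: 2^3 - 1 = 7
By day 3: 2^4 - 1 = 15
By day 4: 2^5 - 1 = 31
By day 5: 2^6 - 1 = 63
By day 6: 2^7 - 1 = 127
By day 6: 127 surreal numbers.

127


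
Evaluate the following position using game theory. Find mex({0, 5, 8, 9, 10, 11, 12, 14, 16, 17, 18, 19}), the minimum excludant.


Set = {0, 5, 8, 9, 10, 11, 12, 14, 16, 17, 18, 19}
0 is in the set.
1 is NOT in the set. This is the mex.
mex = 1

1


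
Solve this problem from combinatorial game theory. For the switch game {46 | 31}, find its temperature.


The game is {46 | 31}, a switch {a | b} with numbers a > b.
Cooling {a | b} by t gives {a - t | b + t}, which stops being hot when a - t = b + t, i.e. at t = (a - b)/2. So the temperature of a switch is (a - b)/2.
Temperature = (Left option - Right option) / 2
= (46 - (31)) / 2
= 15 / 2
= 15/2

15/2


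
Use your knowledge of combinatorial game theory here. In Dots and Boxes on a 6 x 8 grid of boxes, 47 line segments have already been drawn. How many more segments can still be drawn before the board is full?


Grid: 6 x 8 boxes, i.e. 7 rows and 9 columns of dots.
Horizontal edges: (rows + 1) * cols = 7 * 8 = 56
Vertical edges: rows * (cols + 1) = 6 * 9 = 54
Total edges: 56 + 54 = 110
Edges drawn: 47
Remaining: 110 - 47 = 63

63


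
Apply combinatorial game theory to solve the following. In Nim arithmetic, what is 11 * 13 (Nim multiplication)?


Nim multiplication is bilinear over XOR: (u XOR v) * w = (u*w) XOR (v*w).
So we split each operand into its bit components and XOR the pairwise Nim products.
11 = 1 + 2 + 8 (as XOR of powers of 2).
13 = 1 + 4 + 8 (as XOR of powers of 2).
Using the standard Nim-product table on single bits:
  2*2 = 3,   2*4 = 8,   2*8 = 12,
  4*4 = 6,   4*8 = 11,  8*8 = 13,
and  1*x = x (identity), k*l = l*k (commutative).
Pairwise Nim products:
  1 * 1 = 1
  1 * 4 = 4
  1 * 8 = 8
  2 * 1 = 2
  2 * 4 = 8
  2 * 8 = 12
  8 * 1 = 8
  8 * 4 = 11
  8 * 8 = 13
XOR them: 1 XOR 4 XOR 8 XOR 2 XOR 8 XOR 12 XOR 8 XOR 11 XOR 13 = 5.
Result: 11 * 13 = 5 (in Nim).

5


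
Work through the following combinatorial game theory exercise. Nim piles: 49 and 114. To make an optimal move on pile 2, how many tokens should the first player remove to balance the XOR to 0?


Piles: 49 and 114
Current XOR: 49 XOR 114 = 67 (non-zero, so this is an N-position).
To make the XOR zero, we need to find a move that balances the piles.
For pile 2 (size 114): target = 114 XOR 67 = 49
We reduce pile 2 from 114 to 49.
Tokens removed: 114 - 49 = 65
Verification: 49 XOR 49 = 0

65


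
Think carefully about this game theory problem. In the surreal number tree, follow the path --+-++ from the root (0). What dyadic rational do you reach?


Sign expansion: --+-++
Rule: track bounds (lo, hi), initially (-inf, +inf). On '+', the current value becomes lo and we move to the simplest number in (value, hi): value + 1 if hi = +inf, otherwise the midpoint (value + hi)/2. On '-', the current value becomes hi and we move to value - 1 if lo = -inf, otherwise the midpoint (lo + value)/2.
Start at 0.
Step 1: sign = -, move left. Bounds: (-inf, 0). Value = -1
Step 2: sign = -, move left. Bounds: (-inf, -1). Value = -2
Step 3: sign = +, move right. Bounds: (-2, -1). Value = -3/2
Step 4: sign = -, move left. Bounds: (-2, -3/2). Value = -7/4
Step 5: sign = +, move right. Bounds: (-7/4, -3/2). Value = -13/8
Step 6: sign = +, move right. Bounds: (-13/8, -3/2). Value = -25/16
The surreal number with sign expansion --+-++ is -25/16.

-25/16


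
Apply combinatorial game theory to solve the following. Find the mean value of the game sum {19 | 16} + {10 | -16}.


G1 = {19 | 16}, G2 = {10 | -16}
Each is a switch {a | b} with numbers a > b; its mean value is (a + b)/2, and mean value is additive over game sums: m(G1 + G2) = m(G1) + m(G2).
Mean of G1 = (19 + (16))/2 = 35/2 = 35/2
Mean of G2 = (10 + (-16))/2 = -6/2 = -3
Mean of G1 + G2 = 35/2 + -3 = 29/2

29/2


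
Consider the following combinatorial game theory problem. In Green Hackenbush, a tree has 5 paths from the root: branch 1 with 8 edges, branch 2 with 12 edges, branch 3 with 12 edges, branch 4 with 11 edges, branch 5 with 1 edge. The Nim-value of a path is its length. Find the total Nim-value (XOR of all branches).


The tree has 5 branches from the ground vertex.
In Green Hackenbush, the Nim-value of a simple path of length k is k.
Branch 1: length 8, Nim-value = 8
Branch 2: length 12, Nim-value = 12
Branch 3: length 12, Nim-value = 12
Branch 4: length 11, Nim-value = 11
Branch 5: length 1, Nim-value = 1
Total Nim-value = XOR of all branch values:
0 XOR 8 = 8
8 XOR 12 = 4
4 XOR 12 = 8
8 XOR 11 = 3
3 XOR 1 = 2
Nim-value of the tree = 2

2


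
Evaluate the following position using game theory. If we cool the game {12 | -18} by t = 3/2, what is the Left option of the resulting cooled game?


Original game: {12 | -18} (a switch {a | b} with a > b).
Cooling by t (for t below the temperature (a - b)/2 = 15) taxes each move by t: {a | b} cooled by t is {a - t | b + t}.
Cooling amount: t = 3/2
Cooled Left option: 12 - 3/2 = 21/2
Cooled Right option: -18 + 3/2 = -33/2
Cooled game: {21/2 | -33/2}
Left option = 21/2

21/2


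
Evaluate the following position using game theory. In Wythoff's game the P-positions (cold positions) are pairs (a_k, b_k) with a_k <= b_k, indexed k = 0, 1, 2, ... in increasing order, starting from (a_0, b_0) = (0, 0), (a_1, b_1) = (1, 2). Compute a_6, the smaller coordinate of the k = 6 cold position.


By Wythoff's theorem, a_k = floor(k * phi) and b_k = floor(k * phi^2) = a_k + k, where phi = (1 + sqrt(5))/2 is the golden ratio.
phi = (1 + sqrt(5))/2 = 1.618034
k = 6
k * phi = 6 * 1.618034 = 9.708204
a_6 = floor(k * phi) = 9

9


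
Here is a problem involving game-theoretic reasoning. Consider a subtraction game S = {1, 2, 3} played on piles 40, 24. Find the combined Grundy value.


Subtraction set: {1, 2, 3}
For this subtraction set, G(n) = n mod 4 (period = max + 1 = 4).
Pile 1 (size 40): G(40) = 40 mod 4 = 0
Pile 2 (size 24): G(24) = 24 mod 4 = 0
Total Grundy value = XOR of all: 0 XOR 0 = 0

0


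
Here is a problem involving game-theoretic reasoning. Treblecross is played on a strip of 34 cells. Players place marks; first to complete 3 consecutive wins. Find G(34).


Treblecross: place X on empty cells; 3-in-a-row wins.
Playing within two cells of an existing X lets the opponent win at once, so sensible play treats the cells i-2..i+2 around each X as dead. The player left with no safe cell loses, so this is a normal-play take-away game on strips of safe cells.
Placing X at cell i (0-indexed) of a strip of k safe cells leaves independent strips of sizes max(0, i-2) and max(0, k-i-3). Hence G(k) = mex{ G(max(0,i-2)) XOR G(max(0,k-i-3)) : 0 <= i < k }, with G(0) = 0.
G(1): splits (0,0):0^0=0 -> mex({0}) = 1
G(2): splits (0,0):0^0=0 -> mex({0}) = 1
G(3): splits (0,0):0^0=0 -> mex({0}) = 1
G(4): splits (0,1):0^1=1 (0,0):0^0=0 -> mex({0, 1}) = 2
G(5): splits (0,2):0^1=1 (0,1):0^1=1 (0,0):0^0=0 -> mex({0, 1}) = 2
G(6) = mex({1}) = 0
G(7) = mex({0, 1, 2}) = 3
G(8) = mex({0, 1, 2}) = 3
G(9) = mex({0, 2}) = 1
G(10) = mex({0, 2, 3}) = 1
G(11) = mex({0, 3}) = 1
G(12) = mex({1, 3}) = 0
G(13) = mex({0, 1, 2, 3}) = 4
G(14) = mex({0, 1, 2}) = 3
G(15) = mex({0, 1, 2}) = 3
G(16) = mex({0, 1, 2, 4}) = 3
G(17) = mex({0, 1, 3, 4}) = 2
G(18) = mex({0, 1, 3, 4}) = 2
G(19) = mex({0, 1, 3, 5}) = 2
G(20) = mex({0, 1, 2, 3, 5}) = 4
G(21) = mex({0, 1, 2, 3, 5}) = 4
G(22) = mex({1, 2, 6}) = 0
G(23) = mex({0, 1, 2, 3, 4, 6}) = 5
G(24) = mex({0, 1, 2, 3, 4}) = 5
G(25) = mex({0, 1, 3, 4, 7}) = 2
G(26) = mex({0, 1, 3, 4, 5, 7}) = 2
G(27) = mex({0, 1, 3, 5}) = 2
G(28) = mex({0, 1, 2, 5}) = 3
G(29) = mex({0, 1, 2, 4, 5, 6}) = 3
G(30) = mex({1, 2, 4, 6}) = 0
G(31) = mex({0, 1, 2, 3, 4, 6}) = 5
G(32) = mex({1, 2, 3, 4, 7}) = 0
G(33) = mex({0, 3, 7}) = 1
G(34) = mex({0, 2, 3, 5, 7}) = 1
Therefore G(34) = 1.

1


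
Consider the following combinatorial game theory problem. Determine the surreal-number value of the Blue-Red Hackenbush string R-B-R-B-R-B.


Edges (from ground): R-B-R-B-R-B
By Berlekamp's sign-expansion rule, a Blue-Red Hackenbush stalk has the value of the surreal number whose sign sequence is the edge sequence with B -> + and R -> -.
Sign sequence: -+-+-+
Trace the sign expansion in the surreal number tree, starting from 0:
Edge 1: R (sign -) -> bounds (-inf, 0), value = -1
Edge 2: B (sign +) -> bounds (-1, 0), value = -1/2
Edge 3: R (sign -) -> bounds (-1, -1/2), value = -3/4
Edge 4: B (sign +) -> bounds (-3/4, -1/2), value = -5/8
Edge 5: R (sign -) -> bounds (-3/4, -5/8), value = -11/16
Edge 6: B (sign +) -> bounds (-11/16, -5/8), value = -21/32
Game value = -21/32

-21/32


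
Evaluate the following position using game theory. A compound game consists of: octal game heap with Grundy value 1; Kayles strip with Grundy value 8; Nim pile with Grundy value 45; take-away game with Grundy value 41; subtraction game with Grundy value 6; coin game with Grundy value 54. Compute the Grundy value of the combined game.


By the Sprague-Grundy theorem, the Grundy value of a sum of games is the XOR of individual Grundy values.
octal game heap: Grundy value = 1. Running XOR: 0 XOR 1 = 1
Kayles strip: Grundy value = 8. Running XOR: 1 XOR 8 = 9
Nim pile: Grundy value = 45. Running XOR: 9 XOR 45 = 36
take-away game: Grundy value = 41. Running XOR: 36 XOR 41 = 13
subtraction game: Grundy value = 6. Running XOR: 13 XOR 6 = 11
coin game: Grundy value = 54. Running XOR: 11 XOR 54 = 61
The combined Grundy value is 61.

61


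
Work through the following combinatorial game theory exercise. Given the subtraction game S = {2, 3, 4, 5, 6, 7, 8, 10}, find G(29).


The subtraction set is S = {2, 3, 4, 5, 6, 7, 8, 10}.
G(k) = mex{ G(k - s) : s in S, s <= k }. We compute iteratively: G(0) = 0.
G(1) = mex({}) = 0
G(2) = mex({0}) = 1
G(3) = mex({0}) = 1
G(4) = mex({0, 1}) = 2
G(5) = mex({0, 1}) = 2
G(6) = mex({0, 1, 2}) = 3
G(7) = mex({0, 1, 2}) = 3
G(8) = mex({0, 1, 2, 3}) = 4
G(9) = mex({0, 1, 2, 3}) = 4
G(10) = mex({0, 1, 2, 3, 4}) = 5
G(11) = mex({0, 1, 2, 3, 4}) = 5
G(12) = mex({1, 2, 3, 4, 5}) = 0
G(13) = mex({1, 2, 3, 4, 5}) = 0
G(14) = mex({0, 2, 3, 4, 5}) = 1
G(15) = mex({0, 2, 3, 4, 5}) = 1
G(16) = mex({0, 1, 3, 4, 5}) = 2
G(17) = mex({0, 1, 3, 4, 5}) = 2
G(18) = mex({0, 1, 2, 4, 5}) = 3
G(19) = mex({0, 1, 2, 4, 5}) = 3
G(20) = mex({0, 1, 2, 3, 5}) = 4
G(21) = mex({0, 1, 2, 3, 5}) = 4
Observe that G(12)..G(21) = 0, 0, 1, 1, 2, 2, 3, 3, 4, 4 repeats G(0)..G(9) = 0, 0, 1, 1, 2, 2, 3, 3, 4, 4.
For k >= max(S) = 10, G(k) is determined by the previous 10 values G(k-10)..G(k-1); a window of 10 consecutive values has recurred shifted by 12, so by induction G(k + 12) = G(k) for all k >= 0: the sequence is periodic from the start with period 12.
One period: G(0..11) = 0, 0, 1, 1, 2, 2, 3, 3, 4, 4, 5, 5.
29 mod 12 = 5, so G(29) = G(5) = 2.

2


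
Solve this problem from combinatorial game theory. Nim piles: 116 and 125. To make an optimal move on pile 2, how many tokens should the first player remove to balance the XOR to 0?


Piles: 116 and 125
Current XOR: 116 XOR 125 = 9 (non-zero, so this is an N-position).
To make the XOR zero, we need to find a move that balances the piles.
For pile 2 (size 125): target = 125 XOR 9 = 116
We reduce pile 2 from 125 to 116.
Tokens removed: 125 - 116 = 9
Verification: 116 XOR 116 = 0

9


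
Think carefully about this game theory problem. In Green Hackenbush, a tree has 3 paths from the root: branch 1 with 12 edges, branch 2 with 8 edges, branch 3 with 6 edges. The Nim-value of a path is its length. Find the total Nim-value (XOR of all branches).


The tree has 3 branches from the ground vertex.
In Green Hackenbush, the Nim-value of a simple path of length k is k.
Branch 1: length 12, Nim-value = 12
Branch 2: length 8, Nim-value = 8
Branch 3: length 6, Nim-value = 6
Total Nim-value = XOR of all branch values:
0 XOR 12 = 12
12 XOR 8 = 4
4 XOR 6 = 2
Nim-value of the tree = 2

2


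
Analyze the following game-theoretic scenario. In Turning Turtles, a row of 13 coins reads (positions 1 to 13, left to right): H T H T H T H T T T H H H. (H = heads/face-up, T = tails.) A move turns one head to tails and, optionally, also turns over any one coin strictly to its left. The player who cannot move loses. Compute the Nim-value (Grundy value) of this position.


Coins: H T H T H T H T T T H H H
Key fact: a single head at position k behaves exactly like a Nim heap of size k (turning it to T and optionally flipping a coin at j < k corresponds to moving the heap from k to j, or to 0), and heads combine as a disjunctive sum (two heads at the same place would cancel, matching j XOR j = 0). So the Nim-value is the XOR of the 1-indexed positions of the heads.
Face-up positions (1-indexed): [1, 3, 5, 7, 11, 12, 13]
XOR 0 with 1: 0 XOR 1 = 1
XOR 1 with 3: 1 XOR 3 = 2
XOR 2 with 5: 2 XOR 5 = 7
XOR 7 with 7: 7 XOR 7 = 0
XOR 0 with 11: 0 XOR 11 = 11
XOR 11 with 12: 11 XOR 12 = 7
XOR 7 with 13: 7 XOR 13 = 10
Nim-value = 10

10


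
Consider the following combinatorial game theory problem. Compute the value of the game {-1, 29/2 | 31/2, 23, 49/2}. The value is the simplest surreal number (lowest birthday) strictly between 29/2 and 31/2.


Left options: {-1, 29/2}, max = 29/2
Right options: {31/2, 23, 49/2}, min = 31/2
All options are numbers and max(Left) < min(Right), so by the simplicity theorem the value is the simplest (earliest-born) number strictly between 29/2 and 31/2.
The only integer strictly between 29/2 and 31/2 is 15.
No non-integer in the interval can be simpler: if x is a non-integer in the interval, then floor(x) or ceil(x) also lies in the interval (the interval contains an integer), and both are proper prefixes of x's sign expansion, i.e. born earlier. So the game value is 15.
Game value = 15

15


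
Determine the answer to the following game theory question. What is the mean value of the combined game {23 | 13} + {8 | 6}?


G1 = {23 | 13}, G2 = {8 | 6}
Each is a switch {a | b} with numbers a > b; its mean value is (a + b)/2, and mean value is additive over game sums: m(G1 + G2) = m(G1) + m(G2).
Mean of G1 = (23 + (13))/2 = 36/2 = 18
Mean of G2 = (8 + (6))/2 = 14/2 = 7
Mean of G1 + G2 = 18 + 7 = 25

25


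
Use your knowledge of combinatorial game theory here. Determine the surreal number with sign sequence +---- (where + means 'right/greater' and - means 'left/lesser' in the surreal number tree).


Sign expansion: +----
Rule: track bounds (lo, hi), initially (-inf, +inf). On '+', the current value becomes lo and we move to the simplest number in (value, hi): value + 1 if hi = +inf, otherwise the midpoint (value + hi)/2. On '-', the current value becomes hi and we move to value - 1 if lo = -inf, otherwise the midpoint (lo + value)/2.
Start at 0.
Step 1: sign = +, move right. Bounds: (0, +inf). Value = 1
Step 2: sign = -, move left. Bounds: (0, 1). Value = 1/2
Step 3: sign = -, move left. Bounds: (0, 1/2). Value = 1/4
Step 4: sign = -, move left. Bounds: (0, 1/4). Value = 1/8
Step 5: sign = -, move left. Bounds: (0, 1/8). Value = 1/16
The surreal number with sign expansion +---- is 1/16.

1/16


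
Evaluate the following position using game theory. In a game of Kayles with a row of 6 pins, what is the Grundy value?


Kayles: a move removes 1 or 2 adjacent pins from a contiguous row.
Removing pins from a row of k leaves two independent rows (a, b) with a + b = k - 1 (one pin) or a + b = k - 2 (two pins); an end removal gives a = 0.
By Sprague-Grundy, G(k) = mex{ G(a) XOR G(b) } over all these splits. G(0) = 0.
G(1): splits (0,0):0^0=0 -> mex({0}) = 1
G(2): splits (0,1):0^1=1 (0,0):0^0=0 -> mex({0, 1}) = 2
G(3): splits (0,2):0^2=2 (1,1):1^1=0 (0,1):0^1=1 -> mex({0, 1, 2}) = 3
G(4): splits (0,3):0^3=3 (1,2):1^2=3 (0,2):0^2=2 (1,1):1^1=0 -> mex({0, 2, 3}) = 1
G(5): splits (0,4):0^1=1 (1,3):1^3=2 (2,2):2^2=0 (0,3):0^3=3 (1,2):1^2=3 -> mex({0, 1, 2, 3}) = 4
G(6) = mex({0, 1, 2, 4}) = 3
Therefore G(6) = 3.

3


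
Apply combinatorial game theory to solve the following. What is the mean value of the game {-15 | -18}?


Game = {-15 | -18}, a switch {a | b} with numbers a > b.
Its thermograph has left wall a - t and right wall b + t, which meet at t = (a - b)/2, where both equal (a + b)/2. So the mast (mean value) is at (a + b)/2.
Mean = (-15 + (-18))/2 = -33/2 = -33/2

-33/2


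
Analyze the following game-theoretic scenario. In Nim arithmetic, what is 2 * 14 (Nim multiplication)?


Nim multiplication is bilinear over XOR: (u XOR v) * w = (u*w) XOR (v*w).
So we split each operand into its bit components and XOR the pairwise Nim products.
2 = 2 (as XOR of powers of 2).
14 = 2 + 4 + 8 (as XOR of powers of 2).
Using the standard Nim-product table on single bits:
  2*2 = 3,   2*4 = 8,   2*8 = 12,
  4*4 = 6,   4*8 = 11,  8*8 = 13,
and  1*x = x (identity), k*l = l*k (commutative).
Pairwise Nim products:
  2 * 2 = 3
  2 * 4 = 8
  2 * 8 = 12
XOR them: 3 XOR 8 XOR 12 = 7.
Result: 2 * 14 = 7 (in Nim).

7


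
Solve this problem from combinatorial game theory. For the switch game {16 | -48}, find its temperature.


The game is {16 | -48}, a switch {a | b} with numbers a > b.
Cooling {a | b} by t gives {a - t | b + t}, which stops being hot when a - t = b + t, i.e. at t = (a - b)/2. So the temperature of a switch is (a - b)/2.
Temperature = (Left option - Right option) / 2
= (16 - (-48)) / 2
= 64 / 2
= 32

32


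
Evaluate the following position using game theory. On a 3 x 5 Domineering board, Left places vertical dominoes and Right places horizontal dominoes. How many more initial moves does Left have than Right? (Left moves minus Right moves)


Board is 3 x 5 (rows x cols).
Left (vertical) placements: (rows-1) * cols = 2 * 5 = 10
Right (horizontal) placements: rows * (cols-1) = 3 * 4 = 12
Advantage = Left - Right = 10 - 12 = -2

-2


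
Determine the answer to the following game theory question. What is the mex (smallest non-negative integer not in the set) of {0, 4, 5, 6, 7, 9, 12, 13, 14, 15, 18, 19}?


Set = {0, 4, 5, 6, 7, 9, 12, 13, 14, 15, 18, 19}
0 is in the set.
1 is NOT in the set. This is the mex.
mex = 1

1


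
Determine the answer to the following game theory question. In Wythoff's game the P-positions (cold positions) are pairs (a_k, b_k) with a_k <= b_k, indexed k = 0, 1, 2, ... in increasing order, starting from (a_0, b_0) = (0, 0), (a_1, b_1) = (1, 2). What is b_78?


By Wythoff's theorem, a_k = floor(k * phi) and b_k = floor(k * phi^2) = a_k + k, where phi = (1 + sqrt(5))/2 is the golden ratio.
phi = (1 + sqrt(5))/2 = 1.618034
phi^2 = phi + 1 = 2.618034
k = 78
k * phi^2 = 78 * 2.618034 = 204.206651
b_78 = floor(k * phi^2) = 204 (check: a_78 + k = 126 + 78 = 204)

204


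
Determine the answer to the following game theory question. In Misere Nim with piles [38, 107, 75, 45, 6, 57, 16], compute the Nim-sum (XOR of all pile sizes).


We need the XOR (exclusive or) of all pile sizes.
After XOR-ing pile 1 (size 38): 0 XOR 38 = 38
After XOR-ing pile 2 (size 107): 38 XOR 107 = 77
After XOR-ing pile 3 (size 75): 77 XOR 75 = 6
After XOR-ing pile 4 (size 45): 6 XOR 45 = 43
After XOR-ing pile 5 (size 6): 43 XOR 6 = 45
After XOR-ing pile 6 (size 57): 45 XOR 57 = 20
After XOR-ing pile 7 (size 16): 20 XOR 16 = 4
The Nim-value of this position is 4.

4


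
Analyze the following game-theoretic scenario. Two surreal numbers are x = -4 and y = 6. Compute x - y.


x = -4, y = 6
x - y = -4 - 6 = -10

-10


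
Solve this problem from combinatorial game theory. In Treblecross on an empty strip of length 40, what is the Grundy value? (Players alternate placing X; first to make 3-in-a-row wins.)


Treblecross: place X on empty cells; 3-in-a-row wins.
Playing within two cells of an existing X lets the opponent win at once, so sensible play treats the cells i-2..i+2 around each X as dead. The player left with no safe cell loses, so this is a normal-play take-away game on strips of safe cells.
Placing X at cell i (0-indexed) of a strip of k safe cells leaves independent strips of sizes max(0, i-2) and max(0, k-i-3). Hence G(k) = mex{ G(max(0,i-2)) XOR G(max(0,k-i-3)) : 0 <= i < k }, with G(0) = 0.
G(1): splits (0,0):0^0=0 -> mex({0}) = 1
G(2): splits (0,0):0^0=0 -> mex({0}) = 1
G(3): splits (0,0):0^0=0 -> mex({0}) = 1
G(4): splits (0,1):0^1=1 (0,0):0^0=0 -> mex({0, 1}) = 2
G(5): splits (0,2):0^1=1 (0,1):0^1=1 (0,0):0^0=0 -> mex({0, 1}) = 2
G(6) = mex({1}) = 0
G(7) = mex({0, 1, 2}) = 3
G(8) = mex({0, 1, 2}) = 3
G(9) = mex({0, 2}) = 1
G(10) = mex({0, 2, 3}) = 1
G(11) = mex({0, 3}) = 1
G(12) = mex({1, 3}) = 0
G(13) = mex({0, 1, 2, 3}) = 4
G(14) = mex({0, 1, 2}) = 3
G(15) = mex({0, 1, 2}) = 3
G(16) = mex({0, 1, 2, 4}) = 3
G(17) = mex({0, 1, 3, 4}) = 2
G(18) = mex({0, 1, 3, 4}) = 2
G(19) = mex({0, 1, 3, 5}) = 2
G(20) = mex({0, 1, 2, 3, 5}) = 4
G(21) = mex({0, 1, 2, 3, 5}) = 4
G(22) = mex({1, 2, 6}) = 0
G(23) = mex({0, 1, 2, 3, 4, 6}) = 5
G(24) = mex({0, 1, 2, 3, 4}) = 5
G(25) = mex({0, 1, 3, 4, 7}) = 2
G(26) = mex({0, 1, 3, 4, 5, 7}) = 2
G(27) = mex({0, 1, 3, 5}) = 2
G(28) = mex({0, 1, 2, 5}) = 3
G(29) = mex({0, 1, 2, 4, 5, 6}) = 3
G(30) = mex({1, 2, 4, 6}) = 0
G(31) = mex({0, 1, 2, 3, 4, 6}) = 5
G(32) = mex({1, 2, 3, 4, 7}) = 0
G(33) = mex({0, 3, 7}) = 1
G(34) = mex({0, 2, 3, 5, 7}) = 1
G(35) = mex({0, 2, 3, 5, 6}) = 1
G(36) = mex({0, 1, 2, 5, 6}) = 3
G(37) = mex({0, 1, 2, 4, 5, 6}) = 3
G(38) = mex({0, 1, 2, 4}) = 3
G(39) = mex({0, 1, 2, 3, 4, 7}) = 5
G(40) = mex({0, 1, 2, 3, 4, 5, 7}) = 6
Therefore G(40) = 6.

6


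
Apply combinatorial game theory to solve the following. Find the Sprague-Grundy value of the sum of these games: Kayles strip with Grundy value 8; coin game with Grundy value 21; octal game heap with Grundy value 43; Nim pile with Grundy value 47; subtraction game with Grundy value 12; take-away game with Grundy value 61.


By the Sprague-Grundy theorem, the Grundy value of a sum of games is the XOR of individual Grundy values.
Kayles strip: Grundy value = 8. Running XOR: 0 XOR 8 = 8
coin game: Grundy value = 21. Running XOR: 8 XOR 21 = 29
octal game heap: Grundy value = 43. Running XOR: 29 XOR 43 = 54
Nim pile: Grundy value = 47. Running XOR: 54 XOR 47 = 25
subtraction game: Grundy value = 12. Running XOR: 25 XOR 12 = 21
take-away game: Grundy value = 61. Running XOR: 21 XOR 61 = 40
The combined Grundy value is 40.

40


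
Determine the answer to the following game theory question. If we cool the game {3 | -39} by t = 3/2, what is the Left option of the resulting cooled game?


Original game: {3 | -39} (a switch {a | b} with a > b).
Cooling by t (for t below the temperature (a - b)/2 = 21) taxes each move by t: {a | b} cooled by t is {a - t | b + t}.
Cooling amount: t = 3/2
Cooled Left option: 3 - 3/2 = 3/2
Cooled Right option: -39 + 3/2 = -75/2
Cooled game: {3/2 | -75/2}
Left option = 3/2

3/2


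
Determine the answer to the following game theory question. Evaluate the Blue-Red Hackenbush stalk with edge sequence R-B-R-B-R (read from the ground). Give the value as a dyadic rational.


Edges (from ground): R-B-R-B-R
By Berlekamp's sign-expansion rule, a Blue-Red Hackenbush stalk has the value of the surreal number whose sign sequence is the edge sequence with B -> + and R -> -.
Sign sequence: -+-+-
Trace the sign expansion in the surreal number tree, starting from 0:
Edge 1: R (sign -) -> bounds (-inf, 0), value = -1
Edge 2: B (sign +) -> bounds (-1, 0), value = -1/2
Edge 3: R (sign -) -> bounds (-1, -1/2), value = -3/4
Edge 4: B (sign +) -> bounds (-3/4, -1/2), value = -5/8
Edge 5: R (sign -) -> bounds (-3/4, -5/8), value = -11/16
Game value = -11/16

-11/16


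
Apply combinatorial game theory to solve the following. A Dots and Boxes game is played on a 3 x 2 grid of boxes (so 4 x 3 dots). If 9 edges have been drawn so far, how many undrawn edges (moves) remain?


Grid: 3 x 2 boxes, i.e. 4 rows and 3 columns of dots.
Horizontal edges: (rows + 1) * cols = 4 * 2 = 8
Vertical edges: rows * (cols + 1) = 3 * 3 = 9
Total edges: 8 + 9 = 17
Edges drawn: 9
Remaining: 17 - 9 = 8

8
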